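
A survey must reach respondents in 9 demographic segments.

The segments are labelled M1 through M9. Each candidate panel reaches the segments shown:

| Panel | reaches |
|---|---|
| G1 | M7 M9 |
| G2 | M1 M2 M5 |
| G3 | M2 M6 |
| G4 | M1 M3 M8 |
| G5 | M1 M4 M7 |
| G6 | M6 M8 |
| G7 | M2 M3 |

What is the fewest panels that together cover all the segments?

Take {G1, G2, G3, G4, G5}. Their union is {M1, M2, M3, M4, M5, M6, M7, M8, M9}, which is all 9 segments.
No 4 of the 7 panels cover everything (all 35 combinations miss at least one segment), so 5 is optimal.

5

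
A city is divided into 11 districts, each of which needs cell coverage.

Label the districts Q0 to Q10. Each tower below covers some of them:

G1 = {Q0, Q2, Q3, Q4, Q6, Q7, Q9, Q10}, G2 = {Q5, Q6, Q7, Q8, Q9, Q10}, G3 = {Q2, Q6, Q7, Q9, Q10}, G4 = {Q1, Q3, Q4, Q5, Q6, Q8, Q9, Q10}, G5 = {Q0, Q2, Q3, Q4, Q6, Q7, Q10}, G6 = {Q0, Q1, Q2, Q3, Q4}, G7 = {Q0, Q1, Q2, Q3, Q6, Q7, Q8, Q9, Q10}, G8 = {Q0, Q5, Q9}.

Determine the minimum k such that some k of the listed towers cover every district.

2

G4 and G5 together: G4 ∪ G5 = {Q0, Q1, Q2, Q3, Q4, Q5, Q6, Q7, Q8, Q9, Q10} — every district is covered.
No single tower has all 11 districts (the largest, G7, has 9), so 2 is optimal.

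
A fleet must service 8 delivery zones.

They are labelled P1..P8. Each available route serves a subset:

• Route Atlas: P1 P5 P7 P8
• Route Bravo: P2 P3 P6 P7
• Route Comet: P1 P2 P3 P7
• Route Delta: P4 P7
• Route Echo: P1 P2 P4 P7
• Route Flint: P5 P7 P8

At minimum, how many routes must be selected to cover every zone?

3

Take {Atlas, Bravo, Echo}. Their union is {P1, P2, P3, P4, P5, P6, P7, P8}, which is all 8 zones.
Only Bravo contains P6, so Bravo is forced; the remaining 4 zones need at least 2 more routes (each remaining route adds at most 3) — so at least 3 routes are needed, and 3 is optimal.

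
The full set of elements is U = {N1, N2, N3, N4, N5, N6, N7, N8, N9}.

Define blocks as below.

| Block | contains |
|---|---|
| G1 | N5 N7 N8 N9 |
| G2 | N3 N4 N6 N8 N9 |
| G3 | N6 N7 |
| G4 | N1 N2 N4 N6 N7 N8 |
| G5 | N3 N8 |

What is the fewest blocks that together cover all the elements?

3

Take {G1, G4, G5}. Their union is {N1, N2, N3, N4, N5, N6, N7, N8, N9}, which is all 9 elements.
Only G4 contains N1, so G4 is forced; the remaining 3 elements need at least 2 more blocks (each remaining block adds at most 2) — so at least 3 blocks are needed, and 3 is optimal.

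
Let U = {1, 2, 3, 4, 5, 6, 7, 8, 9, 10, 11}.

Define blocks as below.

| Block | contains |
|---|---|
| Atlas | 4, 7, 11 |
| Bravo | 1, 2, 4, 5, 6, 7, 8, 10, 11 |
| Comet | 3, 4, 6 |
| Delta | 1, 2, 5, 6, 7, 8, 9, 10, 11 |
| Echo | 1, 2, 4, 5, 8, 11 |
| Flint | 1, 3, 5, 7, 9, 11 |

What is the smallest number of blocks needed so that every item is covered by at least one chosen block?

Take {Comet, Delta}. Their union is {1, 2, 3, 4, 5, 6, 7, 8, 9, 10, 11}, which is all 11 items.
No single block has all 11 items (the largest, Bravo, has 9), so 2 is optimal.

2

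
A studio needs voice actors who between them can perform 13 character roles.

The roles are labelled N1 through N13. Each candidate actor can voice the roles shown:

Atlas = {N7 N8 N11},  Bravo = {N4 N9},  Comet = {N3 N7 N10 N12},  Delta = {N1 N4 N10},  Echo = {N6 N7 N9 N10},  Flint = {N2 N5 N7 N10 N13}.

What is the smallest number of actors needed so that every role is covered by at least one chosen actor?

Take {Atlas, Comet, Delta, Echo, Flint}. Their union is {N1, N2, N3, N4, N5, N6, N7, N8, N9, N10, N11, N12, N13}, which is all 13 roles.
Only Flint contains N2, so Flint is forced; the remaining 8 roles need at least 4 more actors (each remaining actor adds at most 2) — so at least 5 actors are needed, and 5 is optimal.

5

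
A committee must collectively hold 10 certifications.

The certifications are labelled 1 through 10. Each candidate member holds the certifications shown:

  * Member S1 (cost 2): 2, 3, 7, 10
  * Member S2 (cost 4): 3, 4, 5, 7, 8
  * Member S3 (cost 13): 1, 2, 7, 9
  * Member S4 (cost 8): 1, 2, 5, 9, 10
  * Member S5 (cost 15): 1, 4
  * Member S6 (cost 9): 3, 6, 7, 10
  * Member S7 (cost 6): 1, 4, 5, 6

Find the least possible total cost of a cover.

S2, S4, S7 together cover every certification (S2 ∪ S4 ∪ S7 = {1, 2, 3, 4, 5, 6, 7, 8, 9, 10}); total cost 4 + 8 + 6 = 18.
The greedy pick S1, S2, S7, S4 costs 20; no covering selection beats 18.

18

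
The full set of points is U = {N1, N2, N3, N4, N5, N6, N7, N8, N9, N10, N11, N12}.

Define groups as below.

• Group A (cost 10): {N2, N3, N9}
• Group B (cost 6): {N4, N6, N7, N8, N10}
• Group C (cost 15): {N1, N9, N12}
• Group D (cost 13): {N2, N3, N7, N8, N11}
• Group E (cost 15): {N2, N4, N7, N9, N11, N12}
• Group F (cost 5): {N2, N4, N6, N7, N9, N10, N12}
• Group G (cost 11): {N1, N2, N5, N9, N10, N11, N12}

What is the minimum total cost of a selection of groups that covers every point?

27

A, B, G together cover every point (A ∪ B ∪ G = {N1, N2, N3, N4, N5, N6, N7, N8, N9, N10, N11, N12}); total cost 10 + 6 + 11 = 27.
The greedy pick F, G, B, A costs 32; no covering selection beats 27.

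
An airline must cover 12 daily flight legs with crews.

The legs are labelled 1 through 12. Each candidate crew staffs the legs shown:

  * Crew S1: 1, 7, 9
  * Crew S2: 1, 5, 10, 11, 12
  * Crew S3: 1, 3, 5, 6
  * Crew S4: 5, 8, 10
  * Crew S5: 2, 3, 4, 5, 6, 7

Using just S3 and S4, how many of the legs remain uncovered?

Union of S3, S4 = {1, 3, 5, 6, 8, 10}.
Not covered: 2, 4, 7, 9, 11, 12 — 6 legs.

6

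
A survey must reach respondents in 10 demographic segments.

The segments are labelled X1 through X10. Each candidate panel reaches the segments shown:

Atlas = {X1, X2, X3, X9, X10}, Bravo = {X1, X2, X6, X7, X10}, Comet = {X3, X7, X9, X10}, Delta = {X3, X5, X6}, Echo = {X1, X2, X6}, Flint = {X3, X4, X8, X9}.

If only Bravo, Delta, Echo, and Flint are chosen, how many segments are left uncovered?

Union of Bravo, Delta, Echo, Flint = {X1, X2, X3, X4, X5, X6, X7, X8, X9, X10} — that's every segment, so 0 are uncovered.

0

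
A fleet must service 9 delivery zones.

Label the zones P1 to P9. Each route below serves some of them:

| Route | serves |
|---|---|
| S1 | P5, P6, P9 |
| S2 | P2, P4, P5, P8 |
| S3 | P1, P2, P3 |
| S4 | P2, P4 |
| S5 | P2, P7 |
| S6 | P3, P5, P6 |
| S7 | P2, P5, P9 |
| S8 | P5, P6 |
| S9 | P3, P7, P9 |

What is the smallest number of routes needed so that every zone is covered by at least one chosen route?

Take {S1, S2, S3, S9}. Their union is {P1, P2, P3, P4, P5, P6, P7, P8, P9}, which is all 9 zones.
No 3 of the 9 routes cover everything (all 84 combinations miss at least one zone), so 4 is optimal.

4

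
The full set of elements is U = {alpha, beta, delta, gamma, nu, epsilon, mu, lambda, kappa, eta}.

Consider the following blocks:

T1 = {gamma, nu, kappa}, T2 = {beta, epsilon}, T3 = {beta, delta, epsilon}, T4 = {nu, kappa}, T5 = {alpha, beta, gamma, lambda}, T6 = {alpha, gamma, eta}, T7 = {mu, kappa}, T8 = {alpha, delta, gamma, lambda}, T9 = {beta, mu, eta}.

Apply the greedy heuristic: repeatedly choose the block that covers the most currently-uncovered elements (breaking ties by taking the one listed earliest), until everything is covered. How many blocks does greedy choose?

Greedy: pick T5 (covers 4 new) → pick T1 (covers 2 new) → pick T3 (covers 2 new) → pick T9 (covers 2 new). Total picks: 4.

4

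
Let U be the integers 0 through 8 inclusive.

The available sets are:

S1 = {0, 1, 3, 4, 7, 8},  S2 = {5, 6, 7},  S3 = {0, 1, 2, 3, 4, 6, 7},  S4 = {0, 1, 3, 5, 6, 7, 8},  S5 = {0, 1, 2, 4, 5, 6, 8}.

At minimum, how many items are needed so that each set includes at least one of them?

2

H = {3, 6} meets every set (each contains at least one member of H), and |H| = 2.
No single item lies in every set, so at least 2 are needed and 2 is optimal.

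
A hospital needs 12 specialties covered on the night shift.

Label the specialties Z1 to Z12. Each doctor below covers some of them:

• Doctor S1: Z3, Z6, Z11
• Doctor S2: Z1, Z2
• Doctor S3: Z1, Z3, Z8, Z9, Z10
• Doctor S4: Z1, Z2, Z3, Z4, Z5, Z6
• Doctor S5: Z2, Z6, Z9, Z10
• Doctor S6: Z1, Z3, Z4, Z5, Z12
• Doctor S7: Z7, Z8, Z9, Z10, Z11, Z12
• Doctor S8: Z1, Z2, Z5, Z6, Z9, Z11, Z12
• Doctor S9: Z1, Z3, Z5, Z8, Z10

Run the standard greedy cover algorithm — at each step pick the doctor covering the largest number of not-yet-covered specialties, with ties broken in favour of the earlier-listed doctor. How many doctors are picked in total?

4

Greedy: pick S8 (covers 7 new) → pick S3 (covers 3 new) → pick S4 (covers 1 new) → pick S7 (covers 1 new). Total picks: 4.
(The true minimum cover uses only 2 doctors, so greedy is not optimal here.)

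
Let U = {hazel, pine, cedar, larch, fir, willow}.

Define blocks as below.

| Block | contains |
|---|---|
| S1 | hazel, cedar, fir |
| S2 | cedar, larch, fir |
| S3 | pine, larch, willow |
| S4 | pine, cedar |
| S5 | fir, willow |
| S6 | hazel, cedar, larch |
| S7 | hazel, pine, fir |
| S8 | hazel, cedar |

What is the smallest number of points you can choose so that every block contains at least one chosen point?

The 3 points {hazel, pine, fir} hit every block.
No choice of 2 points meets every block, so 3 is the minimum.

3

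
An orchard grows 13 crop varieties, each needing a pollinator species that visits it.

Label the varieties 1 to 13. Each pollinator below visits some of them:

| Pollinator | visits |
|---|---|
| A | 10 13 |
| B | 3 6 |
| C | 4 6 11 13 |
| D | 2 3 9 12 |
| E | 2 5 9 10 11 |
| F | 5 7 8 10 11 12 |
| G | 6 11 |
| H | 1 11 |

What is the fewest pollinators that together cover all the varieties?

4

Take {C, D, F, H}. Their union is {1, 2, 3, 4, 5, 6, 7, 8, 9, 10, 11, 12, 13}, which is all 13 varieties.
Only H contains 1, so H is forced; the remaining 11 varieties need at least 3 more pollinators (each remaining pollinator adds at most 5) — so at least 4 pollinators are needed, and 4 is optimal.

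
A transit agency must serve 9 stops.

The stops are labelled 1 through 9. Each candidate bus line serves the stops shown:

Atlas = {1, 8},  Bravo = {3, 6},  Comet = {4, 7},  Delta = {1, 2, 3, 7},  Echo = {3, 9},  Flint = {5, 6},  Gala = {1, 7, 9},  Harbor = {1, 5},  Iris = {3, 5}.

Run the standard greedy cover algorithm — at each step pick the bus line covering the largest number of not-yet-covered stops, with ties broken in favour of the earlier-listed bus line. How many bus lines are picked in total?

5

Greedy: pick Delta (covers 4 new) → pick Flint (covers 2 new) → pick Atlas (covers 1 new) → pick Comet (covers 1 new) → pick Echo (covers 1 new). Total picks: 5.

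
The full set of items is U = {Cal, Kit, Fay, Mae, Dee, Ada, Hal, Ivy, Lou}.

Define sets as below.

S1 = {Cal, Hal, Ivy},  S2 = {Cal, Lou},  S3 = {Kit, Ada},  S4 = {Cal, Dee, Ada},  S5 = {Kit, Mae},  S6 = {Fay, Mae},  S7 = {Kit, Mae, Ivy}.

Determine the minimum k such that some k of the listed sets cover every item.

5

S1 and S2 and S4 and S6 and S7 together: S1 ∪ S2 ∪ S4 ∪ S6 ∪ S7 = {Cal, Kit, Fay, Mae, Dee, Ada, Hal, Ivy, Lou} — every item is covered.
No 4 of the 7 sets cover everything (all 35 combinations miss at least one item), so 5 is optimal.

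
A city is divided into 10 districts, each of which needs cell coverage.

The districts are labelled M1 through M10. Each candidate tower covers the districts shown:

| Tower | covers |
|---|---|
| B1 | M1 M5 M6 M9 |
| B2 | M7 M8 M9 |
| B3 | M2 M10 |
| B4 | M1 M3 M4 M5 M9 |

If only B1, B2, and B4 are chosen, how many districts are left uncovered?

2

Union of B1, B2, B4 = {M1, M3, M4, M5, M6, M7, M8, M9}.
Not covered: M2, M10 — 2 districts.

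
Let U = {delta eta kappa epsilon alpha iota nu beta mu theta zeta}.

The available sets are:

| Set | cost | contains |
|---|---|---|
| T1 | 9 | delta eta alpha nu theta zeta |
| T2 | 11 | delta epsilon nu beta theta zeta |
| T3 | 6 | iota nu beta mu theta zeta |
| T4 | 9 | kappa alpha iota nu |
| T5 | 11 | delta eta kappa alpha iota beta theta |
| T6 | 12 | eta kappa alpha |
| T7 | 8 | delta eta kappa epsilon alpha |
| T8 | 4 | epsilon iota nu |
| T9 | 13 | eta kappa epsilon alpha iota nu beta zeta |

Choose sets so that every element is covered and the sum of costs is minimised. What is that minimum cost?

T3, T7 together cover every element (T3 ∪ T7 = {delta, eta, kappa, epsilon, alpha, iota, nu, beta, mu, theta, zeta}); total cost 6 + 8 = 14.
No covering selection has total cost below 14.

14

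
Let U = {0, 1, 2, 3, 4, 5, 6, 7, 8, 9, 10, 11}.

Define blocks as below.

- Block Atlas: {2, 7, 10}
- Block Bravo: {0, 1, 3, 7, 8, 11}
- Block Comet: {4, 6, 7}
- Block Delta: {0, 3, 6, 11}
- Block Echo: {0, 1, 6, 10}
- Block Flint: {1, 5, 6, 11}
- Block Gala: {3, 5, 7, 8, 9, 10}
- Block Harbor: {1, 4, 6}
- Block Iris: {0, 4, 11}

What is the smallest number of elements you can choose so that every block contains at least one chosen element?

Take H = {1, 7, 11}. Each listed block contains at least one of these, so H is a hitting set of size 3.
No choice of 2 elements meets every block, so 3 is the minimum.

3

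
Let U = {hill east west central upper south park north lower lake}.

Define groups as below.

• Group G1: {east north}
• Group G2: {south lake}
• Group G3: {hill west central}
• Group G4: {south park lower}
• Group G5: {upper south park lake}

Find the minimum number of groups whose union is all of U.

4

G1 and G3 and G4 and G5 together: G1 ∪ G3 ∪ G4 ∪ G5 = {hill, east, west, central, upper, south, park, north, lower, lake} — every item is covered.
Only G4 contains lower, so G4 is forced; the remaining 7 items need at least 3 more groups (each remaining group adds at most 3) — so at least 4 groups are needed, and 4 is optimal.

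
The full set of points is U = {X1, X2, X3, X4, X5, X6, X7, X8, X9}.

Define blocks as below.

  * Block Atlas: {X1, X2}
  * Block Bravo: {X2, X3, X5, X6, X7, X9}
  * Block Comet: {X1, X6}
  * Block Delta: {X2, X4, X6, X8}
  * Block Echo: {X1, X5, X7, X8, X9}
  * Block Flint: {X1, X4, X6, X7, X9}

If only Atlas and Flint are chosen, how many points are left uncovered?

3

Union of Atlas, Flint = {X1, X2, X4, X6, X7, X9}.
Not covered: X3, X5, X8 — 3 points.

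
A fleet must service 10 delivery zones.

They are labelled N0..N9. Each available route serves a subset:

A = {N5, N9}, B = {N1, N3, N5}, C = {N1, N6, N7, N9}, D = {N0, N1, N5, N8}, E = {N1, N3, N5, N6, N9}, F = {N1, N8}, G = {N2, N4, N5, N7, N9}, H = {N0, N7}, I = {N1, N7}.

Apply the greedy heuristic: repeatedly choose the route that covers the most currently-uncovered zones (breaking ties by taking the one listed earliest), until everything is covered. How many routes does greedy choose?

3

Greedy: pick E (covers 5 new) → pick G (covers 3 new) → pick D (covers 2 new). Total picks: 3.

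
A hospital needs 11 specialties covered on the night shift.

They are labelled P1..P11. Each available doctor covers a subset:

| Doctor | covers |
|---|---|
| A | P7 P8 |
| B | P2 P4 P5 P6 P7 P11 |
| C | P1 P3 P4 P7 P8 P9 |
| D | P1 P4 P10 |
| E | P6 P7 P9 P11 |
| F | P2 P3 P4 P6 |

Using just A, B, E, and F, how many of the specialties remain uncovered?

2

Union of A, B, E, F = {P2, P3, P4, P5, P6, P7, P8, P9, P11}.
Not covered: P1, P10 — 2 specialties.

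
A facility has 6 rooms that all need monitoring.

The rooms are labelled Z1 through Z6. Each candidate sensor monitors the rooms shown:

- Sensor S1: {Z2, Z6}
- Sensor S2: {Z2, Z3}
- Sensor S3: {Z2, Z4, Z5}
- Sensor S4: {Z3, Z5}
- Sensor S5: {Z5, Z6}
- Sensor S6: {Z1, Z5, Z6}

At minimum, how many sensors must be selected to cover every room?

3

S3 and S4 and S6 together: S3 ∪ S4 ∪ S6 = {Z1, Z2, Z3, Z4, Z5, Z6} — every room is covered.
Only S6 contains Z1, so S6 is forced; the remaining 3 rooms need at least 2 more sensors (each remaining sensor adds at most 2) — so at least 3 sensors are needed, and 3 is optimal.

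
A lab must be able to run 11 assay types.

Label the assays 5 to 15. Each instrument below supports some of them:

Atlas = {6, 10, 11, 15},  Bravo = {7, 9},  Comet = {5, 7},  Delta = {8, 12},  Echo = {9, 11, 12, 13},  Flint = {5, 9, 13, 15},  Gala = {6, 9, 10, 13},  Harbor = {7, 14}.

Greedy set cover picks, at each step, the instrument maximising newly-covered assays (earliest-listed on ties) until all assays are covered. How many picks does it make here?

Greedy: pick Atlas (covers 4 new) → pick Echo (covers 3 new) → pick Comet (covers 2 new) → pick Delta (covers 1 new) → pick Harbor (covers 1 new). Total picks: 5.
(The true minimum cover uses only 4 instruments, so greedy is not optimal here.)

5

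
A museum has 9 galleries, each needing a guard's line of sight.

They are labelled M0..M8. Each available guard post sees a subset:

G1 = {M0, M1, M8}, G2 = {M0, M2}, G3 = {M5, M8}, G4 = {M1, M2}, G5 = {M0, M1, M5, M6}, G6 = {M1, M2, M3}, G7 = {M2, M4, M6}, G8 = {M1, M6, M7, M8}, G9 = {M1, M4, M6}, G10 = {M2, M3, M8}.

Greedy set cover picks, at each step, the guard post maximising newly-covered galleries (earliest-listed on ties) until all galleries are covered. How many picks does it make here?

Greedy: pick G5 (covers 4 new) → pick G10 (covers 3 new) → pick G7 (covers 1 new) → pick G8 (covers 1 new). Total picks: 4.

4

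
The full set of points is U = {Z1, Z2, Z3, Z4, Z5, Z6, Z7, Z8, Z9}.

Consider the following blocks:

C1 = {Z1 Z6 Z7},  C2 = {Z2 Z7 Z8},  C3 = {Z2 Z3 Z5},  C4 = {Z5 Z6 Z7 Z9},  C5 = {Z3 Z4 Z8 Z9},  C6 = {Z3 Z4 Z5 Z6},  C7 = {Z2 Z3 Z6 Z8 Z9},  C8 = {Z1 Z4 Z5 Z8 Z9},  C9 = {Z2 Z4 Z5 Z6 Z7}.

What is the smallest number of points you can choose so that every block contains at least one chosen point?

3

Take H = {Z1, Z3, Z7}. Each listed block contains at least one of these, so H is a hitting set of size 3.
No choice of 2 points meets every block, so 3 is the minimum.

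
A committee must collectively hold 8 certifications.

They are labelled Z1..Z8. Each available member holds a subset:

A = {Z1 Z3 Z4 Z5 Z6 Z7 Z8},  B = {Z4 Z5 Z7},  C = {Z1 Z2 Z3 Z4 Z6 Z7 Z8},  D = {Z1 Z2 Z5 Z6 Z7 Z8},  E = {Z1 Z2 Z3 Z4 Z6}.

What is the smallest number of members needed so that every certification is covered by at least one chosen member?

Take {A, C}. Their union is {Z1, Z2, Z3, Z4, Z5, Z6, Z7, Z8}, which is all 8 certifications.
No single member has all 8 certifications (the largest, A, has 7), so 2 is optimal.

2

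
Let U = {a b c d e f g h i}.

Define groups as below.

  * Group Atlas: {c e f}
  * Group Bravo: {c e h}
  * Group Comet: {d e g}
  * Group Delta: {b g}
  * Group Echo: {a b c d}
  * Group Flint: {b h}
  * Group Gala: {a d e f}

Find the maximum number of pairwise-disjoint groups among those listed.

Bravo, Delta are pairwise disjoint (Bravo={c,e,h}; Delta={b,g}).
Every remaining group overlaps one of these, and no 3 of the listed groups are pairwise disjoint, so 2 is the maximum.

2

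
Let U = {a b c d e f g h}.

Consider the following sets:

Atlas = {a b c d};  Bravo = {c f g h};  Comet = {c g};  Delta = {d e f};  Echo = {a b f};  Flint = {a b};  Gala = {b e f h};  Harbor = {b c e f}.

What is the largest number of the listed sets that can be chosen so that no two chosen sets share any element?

Comet, Delta, Flint are pairwise disjoint (Comet={c,g}; Delta={d,e,f}; Flint={a,b}).
Every remaining set overlaps one of these, and no 4 of the listed sets are pairwise disjoint, so 3 is the maximum.

3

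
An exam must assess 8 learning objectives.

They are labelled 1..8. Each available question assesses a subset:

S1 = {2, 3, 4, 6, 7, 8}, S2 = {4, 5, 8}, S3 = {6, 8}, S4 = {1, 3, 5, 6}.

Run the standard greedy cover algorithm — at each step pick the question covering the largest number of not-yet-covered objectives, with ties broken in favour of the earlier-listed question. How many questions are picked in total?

Greedy: pick S1 (covers 6 new) → pick S4 (covers 2 new). Total picks: 2.

2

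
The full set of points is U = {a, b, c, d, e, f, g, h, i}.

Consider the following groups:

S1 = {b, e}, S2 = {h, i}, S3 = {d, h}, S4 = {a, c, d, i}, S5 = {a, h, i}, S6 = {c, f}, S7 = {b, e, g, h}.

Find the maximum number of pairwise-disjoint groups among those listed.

3

S1, S2, S6 are pairwise disjoint (S1={b,e}; S2={h,i}; S6={c,f}).
Every remaining group overlaps one of these, and no 4 of the listed groups are pairwise disjoint, so 3 is the maximum.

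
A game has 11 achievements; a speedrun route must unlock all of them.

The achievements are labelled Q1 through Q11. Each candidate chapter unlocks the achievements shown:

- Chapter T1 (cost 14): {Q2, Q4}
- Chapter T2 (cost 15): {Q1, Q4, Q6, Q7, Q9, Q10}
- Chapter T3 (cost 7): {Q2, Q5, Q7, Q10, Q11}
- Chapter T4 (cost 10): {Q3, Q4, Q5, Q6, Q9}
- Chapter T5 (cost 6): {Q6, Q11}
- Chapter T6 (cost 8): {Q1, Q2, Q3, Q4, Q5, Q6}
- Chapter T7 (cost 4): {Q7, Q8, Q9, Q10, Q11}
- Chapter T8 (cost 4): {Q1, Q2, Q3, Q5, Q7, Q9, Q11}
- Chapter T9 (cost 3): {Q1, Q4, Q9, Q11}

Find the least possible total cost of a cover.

T6, T7 together cover every achievement (T6 ∪ T7 = {Q1, Q2, Q3, Q4, Q5, Q6, Q7, Q8, Q9, Q10, Q11}); total cost 8 + 4 = 12.
The greedy pick T8, T7, T9, T5 costs 17; no covering selection beats 12.

12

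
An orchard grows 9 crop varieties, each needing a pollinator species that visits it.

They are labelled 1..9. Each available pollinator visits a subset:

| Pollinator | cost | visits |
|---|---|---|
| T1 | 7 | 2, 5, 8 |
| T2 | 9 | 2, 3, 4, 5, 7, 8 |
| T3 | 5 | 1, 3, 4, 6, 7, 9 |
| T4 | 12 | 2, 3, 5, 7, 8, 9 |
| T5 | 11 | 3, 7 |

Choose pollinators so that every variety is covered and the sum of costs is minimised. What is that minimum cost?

T1, T3 together cover every variety (T1 ∪ T3 = {1, 2, 3, 4, 5, 6, 7, 8, 9}); total cost 7 + 5 = 12.
No covering selection has total cost below 12.

12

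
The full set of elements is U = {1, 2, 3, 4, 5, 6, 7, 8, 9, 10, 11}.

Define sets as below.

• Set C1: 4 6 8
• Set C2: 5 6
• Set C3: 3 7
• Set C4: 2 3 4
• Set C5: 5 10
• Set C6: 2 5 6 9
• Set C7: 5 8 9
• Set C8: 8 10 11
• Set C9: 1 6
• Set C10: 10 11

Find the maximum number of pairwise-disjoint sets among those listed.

4

C3, C7, C9, C10 are pairwise disjoint (C3={3,7}; C7={5,8,9}; C9={1,6}; C10={10,11}).
Every remaining set overlaps one of these, and no 5 of the listed sets are pairwise disjoint, so 4 is the maximum.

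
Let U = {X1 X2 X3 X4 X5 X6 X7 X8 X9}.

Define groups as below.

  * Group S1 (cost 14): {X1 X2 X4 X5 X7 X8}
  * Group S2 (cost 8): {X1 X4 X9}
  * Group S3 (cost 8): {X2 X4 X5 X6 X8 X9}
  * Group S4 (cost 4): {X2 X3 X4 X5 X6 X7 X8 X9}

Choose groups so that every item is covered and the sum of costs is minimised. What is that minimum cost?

S2, S4 together cover every item (S2 ∪ S4 = {X1, X2, X3, X4, X5, X6, X7, X8, X9}); total cost 8 + 4 = 12.
No covering selection has total cost below 12.

12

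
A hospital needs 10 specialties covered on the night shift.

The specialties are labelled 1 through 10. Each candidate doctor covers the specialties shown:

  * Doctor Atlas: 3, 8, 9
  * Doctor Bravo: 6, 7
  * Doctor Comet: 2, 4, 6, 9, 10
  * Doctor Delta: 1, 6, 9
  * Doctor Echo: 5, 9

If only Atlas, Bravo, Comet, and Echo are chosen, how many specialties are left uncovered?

Union of Atlas, Bravo, Comet, Echo = {2, 3, 4, 5, 6, 7, 8, 9, 10}.
Not covered: 1 — 1 specialty.

1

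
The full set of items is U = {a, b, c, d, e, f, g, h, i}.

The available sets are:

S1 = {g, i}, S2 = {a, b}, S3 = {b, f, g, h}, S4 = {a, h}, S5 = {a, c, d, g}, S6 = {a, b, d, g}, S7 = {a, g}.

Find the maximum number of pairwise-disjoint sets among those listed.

S1, S2 are pairwise disjoint (S1={g,i}; S2={a,b}).
Every remaining set overlaps one of these, and no 3 of the listed sets are pairwise disjoint, so 2 is the maximum.

2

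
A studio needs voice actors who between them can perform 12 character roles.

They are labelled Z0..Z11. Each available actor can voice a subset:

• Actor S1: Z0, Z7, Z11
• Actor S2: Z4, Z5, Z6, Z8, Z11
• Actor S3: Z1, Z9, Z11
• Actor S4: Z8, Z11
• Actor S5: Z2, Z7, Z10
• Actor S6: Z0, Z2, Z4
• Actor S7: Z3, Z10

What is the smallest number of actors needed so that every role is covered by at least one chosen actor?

5

S1 and S2 and S3 and S5 and S7 together: S1 ∪ S2 ∪ S3 ∪ S5 ∪ S7 = {Z0, Z1, Z2, Z3, Z4, Z5, Z6, Z7, Z8, Z9, Z10, Z11} — every role is covered.
No 4 of the 7 actors cover everything (all 35 combinations miss at least one role), so 5 is optimal.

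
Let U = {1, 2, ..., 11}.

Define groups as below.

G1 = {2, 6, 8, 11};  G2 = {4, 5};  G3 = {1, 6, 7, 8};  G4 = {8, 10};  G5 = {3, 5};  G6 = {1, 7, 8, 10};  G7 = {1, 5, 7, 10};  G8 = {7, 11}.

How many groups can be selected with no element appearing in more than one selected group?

3

G2, G4, G8 are pairwise disjoint (G2={4,5}; G4={8,10}; G8={7,11}).
Every remaining group overlaps one of these, and no 4 of the listed groups are pairwise disjoint, so 3 is the maximum.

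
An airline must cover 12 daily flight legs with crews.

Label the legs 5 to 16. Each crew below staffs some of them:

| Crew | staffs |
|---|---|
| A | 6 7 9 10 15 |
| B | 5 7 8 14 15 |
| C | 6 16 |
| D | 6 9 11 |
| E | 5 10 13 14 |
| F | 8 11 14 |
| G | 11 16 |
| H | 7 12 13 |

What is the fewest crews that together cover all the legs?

4

A and B and G and H together: A ∪ B ∪ G ∪ H = {5, 6, 7, 8, 9, 10, 11, 12, 13, 14, 15, 16} — every leg is covered.
Only H contains 12, so H is forced; the remaining 9 legs need at least 3 more crews (each remaining crew adds at most 4) — so at least 4 crews are needed, and 4 is optimal.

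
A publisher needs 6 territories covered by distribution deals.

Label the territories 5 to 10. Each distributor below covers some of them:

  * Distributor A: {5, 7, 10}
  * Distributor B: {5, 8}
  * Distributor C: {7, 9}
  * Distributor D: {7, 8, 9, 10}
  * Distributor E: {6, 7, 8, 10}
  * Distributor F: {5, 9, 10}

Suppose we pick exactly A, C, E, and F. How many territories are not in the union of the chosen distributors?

Union of A, C, E, F = {5, 6, 7, 8, 9, 10} — that's every territory, so 0 are uncovered.

0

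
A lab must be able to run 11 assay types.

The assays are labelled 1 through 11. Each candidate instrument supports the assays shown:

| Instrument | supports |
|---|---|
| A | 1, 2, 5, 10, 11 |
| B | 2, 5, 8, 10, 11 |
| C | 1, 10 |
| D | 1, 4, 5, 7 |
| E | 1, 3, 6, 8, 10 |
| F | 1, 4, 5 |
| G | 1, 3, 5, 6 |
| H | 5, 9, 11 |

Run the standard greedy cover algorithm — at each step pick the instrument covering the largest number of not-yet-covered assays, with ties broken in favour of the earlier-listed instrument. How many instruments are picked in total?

Greedy: pick A (covers 5 new) → pick E (covers 3 new) → pick D (covers 2 new) → pick H (covers 1 new). Total picks: 4.

4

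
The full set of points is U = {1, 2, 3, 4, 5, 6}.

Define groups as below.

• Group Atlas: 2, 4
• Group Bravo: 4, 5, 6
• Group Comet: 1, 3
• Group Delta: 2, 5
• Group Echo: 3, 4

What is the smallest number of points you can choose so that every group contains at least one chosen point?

3

H = {3, 4, 5} meets every group (each contains at least one member of H), and |H| = 3.
No choice of 2 points meets every group, so 3 is the minimum.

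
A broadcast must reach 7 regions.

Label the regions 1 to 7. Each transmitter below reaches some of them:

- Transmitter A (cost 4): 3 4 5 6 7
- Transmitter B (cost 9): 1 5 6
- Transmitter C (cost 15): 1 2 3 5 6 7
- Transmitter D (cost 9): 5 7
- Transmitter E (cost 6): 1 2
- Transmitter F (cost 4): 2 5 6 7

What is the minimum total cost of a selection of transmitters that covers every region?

10

A, E together cover every region (A ∪ E = {1, 2, 3, 4, 5, 6, 7}); total cost 4 + 6 = 10.
No covering selection has total cost below 10.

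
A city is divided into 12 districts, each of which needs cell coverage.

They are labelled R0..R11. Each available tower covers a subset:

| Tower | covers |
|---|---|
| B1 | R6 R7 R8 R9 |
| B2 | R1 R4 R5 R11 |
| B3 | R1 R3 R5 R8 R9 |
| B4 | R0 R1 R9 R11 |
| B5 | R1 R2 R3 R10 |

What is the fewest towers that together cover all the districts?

4

Take {B1, B2, B4, B5}. Their union is {R0, R1, R2, R3, R4, R5, R6, R7, R8, R9, R10, R11}, which is all 12 districts.
Only B4 contains R0, so B4 is forced; the remaining 8 districts need at least 3 more towers (each remaining tower adds at most 3) — so at least 4 towers are needed, and 4 is optimal.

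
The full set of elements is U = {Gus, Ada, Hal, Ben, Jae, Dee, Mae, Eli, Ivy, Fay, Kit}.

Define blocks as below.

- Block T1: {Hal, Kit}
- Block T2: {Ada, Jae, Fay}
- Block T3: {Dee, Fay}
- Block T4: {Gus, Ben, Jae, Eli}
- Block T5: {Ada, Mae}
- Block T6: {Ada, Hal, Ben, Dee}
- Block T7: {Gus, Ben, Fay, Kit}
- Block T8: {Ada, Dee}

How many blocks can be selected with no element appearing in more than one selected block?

4

T1, T3, T4, T5 are pairwise disjoint (T1={Hal,Kit}; T3={Dee,Fay}; T4={Gus,Ben,Jae,Eli}; T5={Ada,Mae}).
Every remaining block overlaps one of these, and no 5 of the listed blocks are pairwise disjoint, so 4 is the maximum.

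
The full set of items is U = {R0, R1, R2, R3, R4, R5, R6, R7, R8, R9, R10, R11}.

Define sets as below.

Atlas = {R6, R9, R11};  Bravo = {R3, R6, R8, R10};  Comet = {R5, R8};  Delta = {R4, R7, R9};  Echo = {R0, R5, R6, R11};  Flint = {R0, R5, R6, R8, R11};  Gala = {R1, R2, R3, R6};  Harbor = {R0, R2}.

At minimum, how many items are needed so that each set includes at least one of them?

The 4 items {R2, R6, R8, R9} hit every set.
No choice of 3 items meets every set, so 4 is the minimum.

4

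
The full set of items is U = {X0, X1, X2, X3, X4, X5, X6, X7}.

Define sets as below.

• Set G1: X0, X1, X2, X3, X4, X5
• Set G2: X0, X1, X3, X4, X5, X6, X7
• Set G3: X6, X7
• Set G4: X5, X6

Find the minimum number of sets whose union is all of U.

2

G1 and G2 together: G1 ∪ G2 = {X0, X1, X2, X3, X4, X5, X6, X7} — every item is covered.
No single set has all 8 items (the largest, G2, has 7), so 2 is optimal.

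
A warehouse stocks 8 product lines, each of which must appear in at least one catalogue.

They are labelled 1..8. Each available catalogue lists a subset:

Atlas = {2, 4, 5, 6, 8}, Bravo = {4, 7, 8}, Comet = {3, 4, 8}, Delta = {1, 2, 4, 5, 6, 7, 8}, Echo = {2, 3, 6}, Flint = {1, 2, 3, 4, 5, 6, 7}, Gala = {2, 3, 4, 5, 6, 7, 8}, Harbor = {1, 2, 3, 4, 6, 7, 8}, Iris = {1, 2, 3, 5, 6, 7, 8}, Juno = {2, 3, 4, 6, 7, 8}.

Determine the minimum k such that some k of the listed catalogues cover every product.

Bravo and Iris together: Bravo ∪ Iris = {1, 2, 3, 4, 5, 6, 7, 8} — every product is covered.
No single catalogue has all 8 products (the largest, Delta, has 7), so 2 is optimal.

2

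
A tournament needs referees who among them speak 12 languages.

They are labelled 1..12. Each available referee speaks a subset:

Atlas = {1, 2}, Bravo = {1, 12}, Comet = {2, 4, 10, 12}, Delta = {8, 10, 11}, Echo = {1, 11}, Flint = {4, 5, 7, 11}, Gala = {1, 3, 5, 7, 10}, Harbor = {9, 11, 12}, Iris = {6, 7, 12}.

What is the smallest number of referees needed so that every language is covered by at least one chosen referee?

5

Take {Comet, Delta, Gala, Harbor, Iris}. Their union is {1, 2, 3, 4, 5, 6, 7, 8, 9, 10, 11, 12}, which is all 12 languages.
No 4 of the 9 referees cover everything (all 126 combinations miss at least one language), so 5 is optimal.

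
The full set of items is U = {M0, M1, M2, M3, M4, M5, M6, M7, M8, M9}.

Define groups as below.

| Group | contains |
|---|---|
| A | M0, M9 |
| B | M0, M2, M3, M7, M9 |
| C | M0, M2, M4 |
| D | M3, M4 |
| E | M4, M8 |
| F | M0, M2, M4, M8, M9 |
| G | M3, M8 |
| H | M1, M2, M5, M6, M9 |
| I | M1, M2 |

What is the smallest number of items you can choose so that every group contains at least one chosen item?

The 4 items {M1, M3, M4, M9} hit every group.
No choice of 3 items meets every group, so 4 is the minimum.

4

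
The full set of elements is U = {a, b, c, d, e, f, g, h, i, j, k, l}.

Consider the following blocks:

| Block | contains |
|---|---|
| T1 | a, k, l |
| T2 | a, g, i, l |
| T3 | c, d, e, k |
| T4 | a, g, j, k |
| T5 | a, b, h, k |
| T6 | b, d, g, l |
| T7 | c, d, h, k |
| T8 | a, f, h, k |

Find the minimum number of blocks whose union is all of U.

Take {T2, T3, T4, T6, T8}. Their union is {a, b, c, d, e, f, g, h, i, j, k, l}, which is all 12 elements.
No 4 of the 8 blocks cover everything (all 70 combinations miss at least one element), so 5 is optimal.

5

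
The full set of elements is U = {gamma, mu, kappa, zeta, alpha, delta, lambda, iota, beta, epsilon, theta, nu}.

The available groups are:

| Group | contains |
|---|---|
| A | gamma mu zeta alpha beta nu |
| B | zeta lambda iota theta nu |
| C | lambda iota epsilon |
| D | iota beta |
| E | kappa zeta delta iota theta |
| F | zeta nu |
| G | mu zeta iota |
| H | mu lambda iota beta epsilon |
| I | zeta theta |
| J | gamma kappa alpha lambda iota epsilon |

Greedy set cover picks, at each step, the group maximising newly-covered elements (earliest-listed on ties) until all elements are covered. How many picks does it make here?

3

Greedy: pick A (covers 6 new) → pick E (covers 4 new) → pick C (covers 2 new). Total picks: 3.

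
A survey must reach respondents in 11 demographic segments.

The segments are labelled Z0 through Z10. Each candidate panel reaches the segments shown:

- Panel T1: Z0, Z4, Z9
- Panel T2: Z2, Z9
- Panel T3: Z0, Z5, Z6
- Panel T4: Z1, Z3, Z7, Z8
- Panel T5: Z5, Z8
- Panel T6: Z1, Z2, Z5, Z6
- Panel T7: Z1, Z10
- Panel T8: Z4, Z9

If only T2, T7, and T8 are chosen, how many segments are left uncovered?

6

Union of T2, T7, T8 = {Z1, Z2, Z4, Z9, Z10}.
Not covered: Z0, Z3, Z5, Z6, Z7, Z8 — 6 segments.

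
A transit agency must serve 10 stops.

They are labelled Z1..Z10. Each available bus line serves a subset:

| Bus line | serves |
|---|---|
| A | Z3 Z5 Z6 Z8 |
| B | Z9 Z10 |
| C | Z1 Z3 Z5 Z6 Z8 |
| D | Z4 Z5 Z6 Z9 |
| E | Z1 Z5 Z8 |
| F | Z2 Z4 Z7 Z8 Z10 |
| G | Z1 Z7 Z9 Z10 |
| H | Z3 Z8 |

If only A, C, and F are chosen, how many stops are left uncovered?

1

Union of A, C, F = {Z1, Z2, Z3, Z4, Z5, Z6, Z7, Z8, Z10}.
Not covered: Z9 — 1 stop.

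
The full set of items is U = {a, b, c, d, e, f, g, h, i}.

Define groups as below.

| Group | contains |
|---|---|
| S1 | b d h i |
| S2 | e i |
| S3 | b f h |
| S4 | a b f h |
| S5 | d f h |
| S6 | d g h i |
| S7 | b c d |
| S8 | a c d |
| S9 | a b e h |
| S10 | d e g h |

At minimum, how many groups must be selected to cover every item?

S2, S3, S6, and S8 cover everything between them: the union {a, b, c, d, e, f, g, h, i} is all of U.
No 3 of the 10 groups cover everything (all 120 combinations miss at least one item), so 4 is optimal.

4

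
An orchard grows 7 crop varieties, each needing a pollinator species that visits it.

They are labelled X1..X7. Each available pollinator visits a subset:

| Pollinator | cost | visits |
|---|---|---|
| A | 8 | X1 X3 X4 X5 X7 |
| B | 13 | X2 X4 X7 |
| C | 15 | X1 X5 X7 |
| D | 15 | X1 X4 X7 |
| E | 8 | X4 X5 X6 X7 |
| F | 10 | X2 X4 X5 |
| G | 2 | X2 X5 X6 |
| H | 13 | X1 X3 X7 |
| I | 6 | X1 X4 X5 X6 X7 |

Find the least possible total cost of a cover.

10

A, G together cover every variety (A ∪ G = {X1, X2, X3, X4, X5, X6, X7}); total cost 8 + 2 = 10.
No covering selection has total cost below 10.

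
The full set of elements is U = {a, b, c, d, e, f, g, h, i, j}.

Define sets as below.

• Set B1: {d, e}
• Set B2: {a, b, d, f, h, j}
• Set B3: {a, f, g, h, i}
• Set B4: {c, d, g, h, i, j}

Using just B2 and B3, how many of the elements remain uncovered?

Union of B2, B3 = {a, b, d, f, g, h, i, j}.
Not covered: c, e — 2 elements.

2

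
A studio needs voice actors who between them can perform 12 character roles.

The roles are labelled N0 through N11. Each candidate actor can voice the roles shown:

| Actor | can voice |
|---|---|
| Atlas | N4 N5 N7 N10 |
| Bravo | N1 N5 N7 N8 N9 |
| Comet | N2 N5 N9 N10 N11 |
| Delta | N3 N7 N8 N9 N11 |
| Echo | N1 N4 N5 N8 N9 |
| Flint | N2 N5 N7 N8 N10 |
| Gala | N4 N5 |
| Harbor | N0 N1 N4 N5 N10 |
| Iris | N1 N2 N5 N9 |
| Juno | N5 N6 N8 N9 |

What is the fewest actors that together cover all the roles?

4

Take {Delta, Harbor, Iris, Juno}. Their union is {N0, N1, N2, N3, N4, N5, N6, N7, N8, N9, N10, N11}, which is all 12 roles.
No 3 of the 10 actors cover everything (all 120 combinations miss at least one role), so 4 is optimal.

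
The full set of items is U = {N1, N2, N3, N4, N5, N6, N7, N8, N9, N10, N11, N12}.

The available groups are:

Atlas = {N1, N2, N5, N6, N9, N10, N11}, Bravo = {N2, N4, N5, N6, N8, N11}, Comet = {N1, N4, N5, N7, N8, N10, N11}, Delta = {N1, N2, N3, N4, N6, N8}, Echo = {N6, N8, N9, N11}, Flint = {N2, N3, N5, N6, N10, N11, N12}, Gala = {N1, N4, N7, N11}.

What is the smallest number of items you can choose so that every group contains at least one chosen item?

2

Take H = {N6, N7}. Each listed group contains at least one of these, so H is a hitting set of size 2.
No single item lies in every group, so at least 2 are needed and 2 is optimal.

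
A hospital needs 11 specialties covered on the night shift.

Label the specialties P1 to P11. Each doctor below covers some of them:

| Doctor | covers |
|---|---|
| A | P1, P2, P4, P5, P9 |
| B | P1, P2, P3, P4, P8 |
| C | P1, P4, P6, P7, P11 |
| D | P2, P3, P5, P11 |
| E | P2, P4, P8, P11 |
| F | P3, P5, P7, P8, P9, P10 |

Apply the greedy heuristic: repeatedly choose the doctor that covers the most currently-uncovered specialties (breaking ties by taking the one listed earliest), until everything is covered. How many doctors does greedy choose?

Greedy: pick F (covers 6 new) → pick C (covers 4 new) → pick A (covers 1 new). Total picks: 3.

3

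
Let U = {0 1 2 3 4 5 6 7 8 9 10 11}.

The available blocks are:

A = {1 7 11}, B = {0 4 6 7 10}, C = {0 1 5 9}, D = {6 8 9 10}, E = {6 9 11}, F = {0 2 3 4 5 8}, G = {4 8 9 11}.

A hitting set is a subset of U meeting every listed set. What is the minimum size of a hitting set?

3

H = {3, 7, 9} meets every block (each contains at least one member of H), and |H| = 3.
No choice of 2 items meets every block, so 3 is the minimum.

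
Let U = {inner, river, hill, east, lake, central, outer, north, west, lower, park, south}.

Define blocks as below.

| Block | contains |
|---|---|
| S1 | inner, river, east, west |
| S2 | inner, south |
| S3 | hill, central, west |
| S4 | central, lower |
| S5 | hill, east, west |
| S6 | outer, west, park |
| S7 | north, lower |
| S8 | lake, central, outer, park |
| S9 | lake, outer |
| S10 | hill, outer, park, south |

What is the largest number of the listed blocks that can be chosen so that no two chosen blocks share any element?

4

S2, S5, S7, S9 are pairwise disjoint (S2={inner,south}; S5={hill,east,west}; S7={north,lower}; S9={lake,outer}).
Every remaining block overlaps one of these, and no 5 of the listed blocks are pairwise disjoint, so 4 is the maximum.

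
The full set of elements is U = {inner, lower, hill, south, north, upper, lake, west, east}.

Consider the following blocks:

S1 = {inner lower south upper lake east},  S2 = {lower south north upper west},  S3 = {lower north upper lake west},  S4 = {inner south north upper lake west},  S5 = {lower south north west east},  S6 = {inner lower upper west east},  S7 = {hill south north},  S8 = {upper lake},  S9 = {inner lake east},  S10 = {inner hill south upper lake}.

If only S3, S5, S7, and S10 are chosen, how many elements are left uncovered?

0

Union of S3, S5, S7, S10 = {inner, lower, hill, south, north, upper, lake, west, east} — that's every element, so 0 are uncovered.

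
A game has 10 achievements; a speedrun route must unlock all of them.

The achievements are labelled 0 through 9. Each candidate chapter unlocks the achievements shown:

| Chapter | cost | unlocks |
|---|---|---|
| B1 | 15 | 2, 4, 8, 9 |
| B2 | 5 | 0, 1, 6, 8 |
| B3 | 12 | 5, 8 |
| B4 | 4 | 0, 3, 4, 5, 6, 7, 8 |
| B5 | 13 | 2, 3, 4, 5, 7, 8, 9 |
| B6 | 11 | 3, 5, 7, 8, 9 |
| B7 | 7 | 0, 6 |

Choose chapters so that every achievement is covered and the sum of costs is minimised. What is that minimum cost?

18

B2, B5 together cover every achievement (B2 ∪ B5 = {0, 1, 2, 3, 4, 5, 6, 7, 8, 9}); total cost 5 + 13 = 18.
The greedy pick B4, B2, B5 costs 22; no covering selection beats 18.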